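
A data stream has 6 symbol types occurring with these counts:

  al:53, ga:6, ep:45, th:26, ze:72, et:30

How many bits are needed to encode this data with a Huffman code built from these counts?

558

Build the Huffman tree bottom-up:
ga(6) + th(26) → 32
et(30) + 32 → 62
ep(45) + al(53) → 98
62 + ze(72) → 134
98 + 134 → 232
Each symbol's bit-cost is frequency × depth; summing gives 558 bits (equivalently 32 + 62 + 98 + 134 + 232).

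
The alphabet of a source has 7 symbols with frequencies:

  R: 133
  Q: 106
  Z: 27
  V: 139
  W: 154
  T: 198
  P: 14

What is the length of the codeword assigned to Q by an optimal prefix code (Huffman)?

3

Repeatedly merge the two smallest:
P(14) + Z(27) → 41
41 + Q(106) → 147
R(133) + V(139) → 272
147 + W(154) → 301
T(198) + 272 → 470
301 + 470 → 771
The subtree containing Q is merged 3 times, so code length = 3.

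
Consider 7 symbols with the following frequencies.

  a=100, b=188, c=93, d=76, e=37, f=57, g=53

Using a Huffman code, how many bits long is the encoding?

1614

Greedily combine the two least-frequent nodes:
merge e(37) and g(53): 90
merge f(57) and d(76): 133
merge 90 and c(93): 183
merge a(100) and 133: 233
merge 183 and b(188): 371
merge 233 and 371: 604
The encoded length is the sum of every internal node's weight: 90 + 133 + 183 + 233 + 371 + 604 = 1614 bits.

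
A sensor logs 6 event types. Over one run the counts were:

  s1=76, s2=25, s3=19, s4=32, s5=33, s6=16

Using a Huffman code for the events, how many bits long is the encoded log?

Merge the two smallest weights repeatedly:
s6(16) + s3(19) → 35
s2(25) + s4(32) → 57
s5(33) + 35 → 68
57 + 68 → 125
s1(76) + 125 → 201
Total encoded bits = sum of merged weights = 35 + 57 + 68 + 125 + 201 = 486.

486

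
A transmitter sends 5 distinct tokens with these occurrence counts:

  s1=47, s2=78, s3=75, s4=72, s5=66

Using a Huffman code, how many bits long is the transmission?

Merge the two smallest weights repeatedly:
merge s1(47) and s5(66): 113
merge s4(72) and s3(75): 147
merge s2(78) and 113: 191
merge 147 and 191: 338
Each symbol's bit-cost is frequency × depth; summing gives 789 bits (equivalently 113 + 147 + 191 + 338).

789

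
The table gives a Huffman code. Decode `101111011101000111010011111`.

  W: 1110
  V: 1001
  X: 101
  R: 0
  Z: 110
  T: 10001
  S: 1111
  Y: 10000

XWWTZVS

Read left to right; each codeword is recognised as soon as it completes (prefix code):
  101→X | 1110→W | 1110→W | 10001→T | 110→Z | 1001→V | 1111→S
Decoded message: XWWTZVS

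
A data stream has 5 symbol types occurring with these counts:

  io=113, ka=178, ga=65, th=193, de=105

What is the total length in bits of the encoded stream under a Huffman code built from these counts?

1478

Build the Huffman tree bottom-up:
merge ga(65) and de(105): 170
merge io(113) and 170: 283
merge ka(178) and th(193): 371
merge 283 and 371: 654
Each symbol's bit-cost is frequency × depth; summing gives 1478 bits (equivalently 170 + 283 + 371 + 654).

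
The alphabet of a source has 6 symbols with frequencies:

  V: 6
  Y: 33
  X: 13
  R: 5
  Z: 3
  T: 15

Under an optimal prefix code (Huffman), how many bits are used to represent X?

Repeatedly merge the two smallest:
combine Z(3), R(5) → 8
combine V(6), 8 → 14
combine X(13), 14 → 27
combine T(15), 27 → 42
combine Y(33), 42 → 75
X sits 3 levels below the root, so its codeword is 3 bits.

3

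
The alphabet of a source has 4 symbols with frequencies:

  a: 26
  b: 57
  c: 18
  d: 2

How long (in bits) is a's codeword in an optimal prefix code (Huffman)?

Build the tree from the bottom:
d(2) + c(18) → 20
20 + a(26) → 46
46 + b(57) → 103
The subtree containing a is merged 2 times, so code length = 2.

2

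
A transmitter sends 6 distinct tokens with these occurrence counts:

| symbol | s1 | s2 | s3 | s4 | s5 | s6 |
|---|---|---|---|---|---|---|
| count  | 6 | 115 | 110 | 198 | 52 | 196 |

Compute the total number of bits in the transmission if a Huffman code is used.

Build the Huffman tree bottom-up:
merge s1(6) and s5(52): 58
merge 58 and s3(110): 168
merge s2(115) and 168: 283
merge s6(196) and s4(198): 394
merge 283 and 394: 677
The encoded length is the sum of every internal node's weight: 58 + 168 + 283 + 394 + 677 = 1580 bits.

1580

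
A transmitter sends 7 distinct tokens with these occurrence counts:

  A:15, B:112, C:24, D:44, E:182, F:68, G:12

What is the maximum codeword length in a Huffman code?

6

Merge the two lowest-weight nodes at each step:
G(12) + A(15) → 27
C(24) + 27 → 51
D(44) + 51 → 95
F(68) + 95 → 163
B(112) + 163 → 275
E(182) + 275 → 457
Maximum depth reached is 6.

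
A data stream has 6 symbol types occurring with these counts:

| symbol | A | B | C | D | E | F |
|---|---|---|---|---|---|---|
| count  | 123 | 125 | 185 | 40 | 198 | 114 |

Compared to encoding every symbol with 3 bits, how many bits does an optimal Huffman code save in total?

Fixed-length: 3 bits × 785 symbols = 2355 bits.
Huffman merges:
D(40) + F(114) → 154
A(123) + B(125) → 248
154 + C(185) → 339
E(198) + 248 → 446
339 + 446 → 785
Huffman total = 154 + 248 + 339 + 446 + 785 = 1972 bits.
Saving = 2355 − 1972 = 383 bits.

383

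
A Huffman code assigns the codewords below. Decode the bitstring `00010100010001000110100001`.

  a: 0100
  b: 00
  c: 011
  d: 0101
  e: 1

Read left to right; each codeword is recognised as soon as it completes (prefix code):
  00→b | 0101→d | 00→b | 0100→a | 0100→a | 011→c | 0100→a | 00→b | 1→e
Decoded message: bdbaacabe

bdbaacabe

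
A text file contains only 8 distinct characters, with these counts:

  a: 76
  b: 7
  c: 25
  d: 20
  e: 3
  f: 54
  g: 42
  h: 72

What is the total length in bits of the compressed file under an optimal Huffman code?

Greedily combine the two least-frequent nodes:
merge e(3) and b(7): 10
merge 10 and d(20): 30
merge c(25) and 30: 55
merge g(42) and f(54): 96
merge 55 and h(72): 127
merge a(76) and 96: 172
merge 127 and 172: 299
Total encoded bits = sum of merged weights = 10 + 30 + 55 + 96 + 127 + 172 + 299 = 789.

789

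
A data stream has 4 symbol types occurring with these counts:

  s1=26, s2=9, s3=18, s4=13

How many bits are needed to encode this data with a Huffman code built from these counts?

128

Build the Huffman tree bottom-up:
s2(9) + s4(13) → 22
s3(18) + 22 → 40
s1(26) + 40 → 66
Total encoded bits = sum of merged weights = 22 + 40 + 66 = 128.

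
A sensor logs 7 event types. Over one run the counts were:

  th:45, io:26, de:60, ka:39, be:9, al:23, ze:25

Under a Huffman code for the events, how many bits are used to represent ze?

Repeatedly merge the two smallest:
combine be(9), al(23) → 32
combine ze(25), io(26) → 51
combine 32, ka(39) → 71
combine th(45), 51 → 96
combine de(60), 71 → 131
combine 96, 131 → 227
ze's leaf is at depth 3, giving a 3-bit codeword.

3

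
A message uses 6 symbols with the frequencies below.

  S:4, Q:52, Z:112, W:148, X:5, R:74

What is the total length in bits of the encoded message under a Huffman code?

847

Build the Huffman tree bottom-up:
combine S(4), X(5) → 9
combine 9, Q(52) → 61
combine 61, R(74) → 135
combine Z(112), 135 → 247
combine W(148), 247 → 395
Each symbol's bit-cost is frequency × depth; summing gives 847 bits (equivalently 9 + 61 + 135 + 247 + 395).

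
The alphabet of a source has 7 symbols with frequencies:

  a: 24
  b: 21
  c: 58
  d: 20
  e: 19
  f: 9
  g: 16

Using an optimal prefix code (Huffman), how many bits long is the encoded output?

443

Merge the two smallest weights repeatedly:
f(9) + g(16) → 25
e(19) + d(20) → 39
b(21) + a(24) → 45
25 + 39 → 64
45 + c(58) → 103
64 + 103 → 167
Total encoded bits = sum of merged weights = 25 + 39 + 45 + 64 + 103 + 167 = 443.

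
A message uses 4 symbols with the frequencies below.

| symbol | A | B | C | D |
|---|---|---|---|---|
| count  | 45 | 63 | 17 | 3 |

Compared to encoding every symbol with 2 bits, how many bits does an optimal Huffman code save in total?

Fixed-length: 2 bits × 128 symbols = 256 bits.
Huffman merges:
combine D(3), C(17) → 20
combine 20, A(45) → 65
combine B(63), 65 → 128
Huffman total = 20 + 65 + 128 = 213 bits.
Saving = 256 − 213 = 43 bits.

43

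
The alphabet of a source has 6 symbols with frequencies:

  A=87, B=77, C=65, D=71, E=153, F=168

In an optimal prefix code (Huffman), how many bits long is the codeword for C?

3

Build the tree from the bottom:
combine C(65), D(71) → 136
combine B(77), A(87) → 164
combine 136, E(153) → 289
combine 164, F(168) → 332
combine 289, 332 → 621
C's leaf is at depth 3, giving a 3-bit codeword.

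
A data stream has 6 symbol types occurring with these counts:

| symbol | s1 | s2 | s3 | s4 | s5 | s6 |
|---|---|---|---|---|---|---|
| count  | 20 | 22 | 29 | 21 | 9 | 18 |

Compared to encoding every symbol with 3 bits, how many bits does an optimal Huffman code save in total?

51

Fixed-length: 3 bits × 119 symbols = 357 bits.
Huffman merges:
merge s5(9) and s6(18): 27
merge s1(20) and s4(21): 41
merge s2(22) and 27: 49
merge s3(29) and 41: 70
merge 49 and 70: 119
Huffman total = 27 + 41 + 49 + 70 + 119 = 306 bits.
Saving = 357 − 306 = 51 bits.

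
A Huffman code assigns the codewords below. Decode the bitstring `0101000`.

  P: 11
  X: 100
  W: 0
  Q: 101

WQWWW

Read left to right; each codeword is recognised as soon as it completes (prefix code):
  0→W | 101→Q | 0→W | 0→W | 0→W
Decoded message: WQWWW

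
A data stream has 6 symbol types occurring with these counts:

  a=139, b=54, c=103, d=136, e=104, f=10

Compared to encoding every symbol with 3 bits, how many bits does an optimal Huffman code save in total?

315

Fixed-length: 3 bits × 546 symbols = 1638 bits.
Huffman merges:
combine f(10), b(54) → 64
combine 64, c(103) → 167
combine e(104), d(136) → 240
combine a(139), 167 → 306
combine 240, 306 → 546
Huffman total = 64 + 167 + 240 + 306 + 546 = 1323 bits.
Saving = 1638 − 1323 = 315 bits.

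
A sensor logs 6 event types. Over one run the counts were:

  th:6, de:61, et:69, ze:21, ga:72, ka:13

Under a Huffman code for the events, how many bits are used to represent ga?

2

Build the tree from the bottom:
th(6) + ka(13) → 19
19 + ze(21) → 40
40 + de(61) → 101
et(69) + ga(72) → 141
101 + 141 → 242
ga's leaf is at depth 2, giving a 2-bit codeword.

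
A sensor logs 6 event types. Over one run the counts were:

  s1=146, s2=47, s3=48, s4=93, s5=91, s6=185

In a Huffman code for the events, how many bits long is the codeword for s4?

Build the tree from the bottom:
s2(47) + s3(48) → 95
s5(91) + s4(93) → 184
95 + s1(146) → 241
184 + s6(185) → 369
241 + 369 → 610
s4 sits 3 levels below the root, so its codeword is 3 bits.

3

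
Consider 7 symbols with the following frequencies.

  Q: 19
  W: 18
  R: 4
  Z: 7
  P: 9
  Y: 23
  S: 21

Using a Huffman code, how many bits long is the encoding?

Build the Huffman tree bottom-up:
R(4) + Z(7) → 11
P(9) + 11 → 20
W(18) + Q(19) → 37
20 + S(21) → 41
Y(23) + 37 → 60
41 + 60 → 101
Total encoded bits = sum of merged weights = 11 + 20 + 37 + 41 + 60 + 101 = 270.

270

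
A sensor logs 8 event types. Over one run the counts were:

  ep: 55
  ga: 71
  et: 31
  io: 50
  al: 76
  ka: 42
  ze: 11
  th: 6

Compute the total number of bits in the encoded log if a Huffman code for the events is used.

Merge the two smallest weights repeatedly:
th(6) + ze(11) → 17
17 + et(31) → 48
ka(42) + 48 → 90
io(50) + ep(55) → 105
ga(71) + al(76) → 147
90 + 105 → 195
147 + 195 → 342
Total encoded bits = sum of merged weights = 17 + 48 + 90 + 105 + 147 + 195 + 342 = 944.

944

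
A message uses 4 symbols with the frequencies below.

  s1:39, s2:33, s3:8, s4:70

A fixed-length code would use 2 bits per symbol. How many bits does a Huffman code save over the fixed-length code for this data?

29

Fixed-length: 2 bits × 150 symbols = 300 bits.
Huffman merges:
combine s3(8), s2(33) → 41
combine s1(39), 41 → 80
combine s4(70), 80 → 150
Huffman total = 41 + 80 + 150 = 271 bits.
Saving = 300 − 271 = 29 bits.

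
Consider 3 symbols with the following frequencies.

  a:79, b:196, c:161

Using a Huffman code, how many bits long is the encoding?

Merge the two smallest weights repeatedly:
merge a(79) and c(161): 240
merge b(196) and 240: 436
Total encoded bits = sum of merged weights = 240 + 436 = 676.

676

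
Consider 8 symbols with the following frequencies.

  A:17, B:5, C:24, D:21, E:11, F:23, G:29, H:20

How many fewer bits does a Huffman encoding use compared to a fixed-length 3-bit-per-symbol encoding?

Fixed-length: 3 bits × 150 symbols = 450 bits.
Huffman merges:
B(5) + E(11) → 16
16 + A(17) → 33
H(20) + D(21) → 41
F(23) + C(24) → 47
G(29) + 33 → 62
41 + 47 → 88
62 + 88 → 150
Huffman total = 16 + 33 + 41 + 47 + 62 + 88 + 150 = 437 bits.
Saving = 450 − 437 = 13 bits.

13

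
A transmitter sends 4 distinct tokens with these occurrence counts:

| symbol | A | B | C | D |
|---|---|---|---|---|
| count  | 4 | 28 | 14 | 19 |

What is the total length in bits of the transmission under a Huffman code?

120

Build the Huffman tree bottom-up:
A(4) + C(14) → 18
18 + D(19) → 37
B(28) + 37 → 65
Total encoded bits = sum of merged weights = 18 + 37 + 65 = 120.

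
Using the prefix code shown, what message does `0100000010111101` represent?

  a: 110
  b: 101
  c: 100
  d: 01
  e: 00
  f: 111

deeebfd

Read left to right; each codeword is recognised as soon as it completes (prefix code):
  01→d | 00→e | 00→e | 00→e | 101→b | 111→f | 01→d
Decoded message: deeebfd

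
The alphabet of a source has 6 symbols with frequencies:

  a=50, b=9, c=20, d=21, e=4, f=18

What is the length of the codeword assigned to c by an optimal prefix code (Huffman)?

3

Huffman merges, smallest pair first:
merge e(4) and b(9): 13
merge 13 and f(18): 31
merge c(20) and d(21): 41
merge 31 and 41: 72
merge a(50) and 72: 122
c's leaf is at depth 3, giving a 3-bit codeword.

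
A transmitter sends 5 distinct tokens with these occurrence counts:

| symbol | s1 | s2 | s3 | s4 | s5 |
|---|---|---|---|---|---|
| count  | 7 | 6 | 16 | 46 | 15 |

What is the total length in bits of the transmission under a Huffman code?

Build the Huffman tree bottom-up:
s2(6) + s1(7) → 13
13 + s5(15) → 28
s3(16) + 28 → 44
44 + s4(46) → 90
The encoded length is the sum of every internal node's weight: 13 + 28 + 44 + 90 = 175 bits.

175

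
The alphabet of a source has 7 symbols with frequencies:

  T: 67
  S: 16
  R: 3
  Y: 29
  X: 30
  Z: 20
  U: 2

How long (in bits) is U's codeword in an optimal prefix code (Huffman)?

Huffman merges, smallest pair first:
U(2) + R(3) → 5
5 + S(16) → 21
Z(20) + 21 → 41
Y(29) + X(30) → 59
41 + 59 → 100
T(67) + 100 → 167
U's leaf is at depth 5, giving a 5-bit codeword.

5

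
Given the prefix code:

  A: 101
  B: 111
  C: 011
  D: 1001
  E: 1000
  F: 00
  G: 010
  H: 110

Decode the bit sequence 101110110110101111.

Read left to right; each codeword is recognised as soon as it completes (prefix code):
  101→A | 110→H | 110→H | 110→H | 101→A | 111→B
Decoded message: AHHHAB

AHHHAB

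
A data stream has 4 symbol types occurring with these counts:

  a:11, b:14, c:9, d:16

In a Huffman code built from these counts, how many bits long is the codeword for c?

2

Repeatedly merge the two smallest:
c(9) + a(11) → 20
b(14) + d(16) → 30
20 + 30 → 50
c sits 2 levels below the root, so its codeword is 2 bits.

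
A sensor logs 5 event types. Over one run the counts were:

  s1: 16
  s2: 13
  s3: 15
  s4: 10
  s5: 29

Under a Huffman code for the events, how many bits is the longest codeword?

3

Merge the two lowest-weight nodes at each step:
s4(10) + s2(13) → 23
s3(15) + s1(16) → 31
23 + s5(29) → 52
31 + 52 → 83
The rarest symbols sit at the bottom; the longest codeword is 3 bits.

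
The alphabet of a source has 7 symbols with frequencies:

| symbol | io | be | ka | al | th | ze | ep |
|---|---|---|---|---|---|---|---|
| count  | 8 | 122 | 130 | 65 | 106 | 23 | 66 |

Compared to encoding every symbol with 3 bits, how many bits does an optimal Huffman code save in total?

Fixed-length: 3 bits × 520 symbols = 1560 bits.
Huffman merges:
merge io(8) and ze(23): 31
merge 31 and al(65): 96
merge ep(66) and 96: 162
merge th(106) and be(122): 228
merge ka(130) and 162: 292
merge 228 and 292: 520
Huffman total = 31 + 96 + 162 + 228 + 292 + 520 = 1329 bits.
Saving = 1560 − 1329 = 231 bits.

231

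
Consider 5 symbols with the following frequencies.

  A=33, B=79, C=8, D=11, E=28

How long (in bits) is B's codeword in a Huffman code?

1

Huffman merges, smallest pair first:
merge C(8) and D(11): 19
merge 19 and E(28): 47
merge A(33) and 47: 80
merge B(79) and 80: 159
B is merged only at the final step, so code length = 1.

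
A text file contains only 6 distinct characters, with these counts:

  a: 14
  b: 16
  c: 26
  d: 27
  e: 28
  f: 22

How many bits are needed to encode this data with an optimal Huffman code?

344

Build the Huffman tree bottom-up:
a(14) + b(16) → 30
f(22) + c(26) → 48
d(27) + e(28) → 55
30 + 48 → 78
55 + 78 → 133
Total encoded bits = sum of merged weights = 30 + 48 + 55 + 78 + 133 = 344.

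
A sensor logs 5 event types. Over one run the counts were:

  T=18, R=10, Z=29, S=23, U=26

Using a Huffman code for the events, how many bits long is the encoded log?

Merge the two smallest weights repeatedly:
combine R(10), T(18) → 28
combine S(23), U(26) → 49
combine 28, Z(29) → 57
combine 49, 57 → 106
The encoded length is the sum of every internal node's weight: 28 + 49 + 57 + 106 = 240 bits.

240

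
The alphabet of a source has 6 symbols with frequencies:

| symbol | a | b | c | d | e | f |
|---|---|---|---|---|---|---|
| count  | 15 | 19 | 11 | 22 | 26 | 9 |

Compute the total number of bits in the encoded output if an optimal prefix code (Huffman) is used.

258

Build the Huffman tree bottom-up:
f(9) + c(11) → 20
a(15) + b(19) → 34
20 + d(22) → 42
e(26) + 34 → 60
42 + 60 → 102
Total encoded bits = sum of merged weights = 20 + 34 + 42 + 60 + 102 = 258.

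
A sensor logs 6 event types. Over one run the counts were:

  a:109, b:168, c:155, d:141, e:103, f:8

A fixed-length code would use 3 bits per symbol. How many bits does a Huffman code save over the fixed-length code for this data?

353

Fixed-length: 3 bits × 684 symbols = 2052 bits.
Huffman merges:
f(8) + e(103) → 111
a(109) + 111 → 220
d(141) + c(155) → 296
b(168) + 220 → 388
296 + 388 → 684
Huffman total = 111 + 220 + 296 + 388 + 684 = 1699 bits.
Saving = 2052 − 1699 = 353 bits.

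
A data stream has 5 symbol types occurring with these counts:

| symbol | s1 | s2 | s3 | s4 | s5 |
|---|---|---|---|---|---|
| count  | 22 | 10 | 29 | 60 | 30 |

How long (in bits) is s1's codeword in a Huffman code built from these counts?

3

Repeatedly merge the two smallest:
merge s2(10) and s1(22): 32
merge s3(29) and s5(30): 59
merge 32 and 59: 91
merge s4(60) and 91: 151
s1 sits 3 levels below the root, so its codeword is 3 bits.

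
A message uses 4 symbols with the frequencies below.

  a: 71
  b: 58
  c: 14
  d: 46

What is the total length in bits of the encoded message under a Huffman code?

367

Build the Huffman tree bottom-up:
c(14) + d(46) → 60
b(58) + 60 → 118
a(71) + 118 → 189
Each symbol's bit-cost is frequency × depth; summing gives 367 bits (equivalently 60 + 118 + 189).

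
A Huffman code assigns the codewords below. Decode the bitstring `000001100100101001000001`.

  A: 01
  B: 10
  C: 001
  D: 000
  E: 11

DCBACACDC

Read left to right; each codeword is recognised as soon as it completes (prefix code):
  000→D | 001→C | 10→B | 01→A | 001→C | 01→A | 001→C | 000→D | 001→C
Decoded message: DCBACACDC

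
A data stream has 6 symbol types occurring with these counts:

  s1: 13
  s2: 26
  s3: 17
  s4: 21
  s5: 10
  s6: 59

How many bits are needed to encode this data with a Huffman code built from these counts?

Greedily combine the two least-frequent nodes:
merge s5(10) and s1(13): 23
merge s3(17) and s4(21): 38
merge 23 and s2(26): 49
merge 38 and 49: 87
merge s6(59) and 87: 146
The encoded length is the sum of every internal node's weight: 23 + 38 + 49 + 87 + 146 = 343 bits.

343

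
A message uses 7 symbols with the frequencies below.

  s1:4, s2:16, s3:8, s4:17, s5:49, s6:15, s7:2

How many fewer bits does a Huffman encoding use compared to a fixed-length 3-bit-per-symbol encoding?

78

Fixed-length: 3 bits × 111 symbols = 333 bits.
Huffman merges:
s7(2) + s1(4) → 6
6 + s3(8) → 14
14 + s6(15) → 29
s2(16) + s4(17) → 33
29 + 33 → 62
s5(49) + 62 → 111
Huffman total = 6 + 14 + 29 + 33 + 62 + 111 = 255 bits.
Saving = 333 − 255 = 78 bits.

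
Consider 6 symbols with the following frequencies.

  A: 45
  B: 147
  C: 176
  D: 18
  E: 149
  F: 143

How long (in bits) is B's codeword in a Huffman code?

2

Huffman merges, smallest pair first:
D(18) + A(45) → 63
63 + F(143) → 206
B(147) + E(149) → 296
C(176) + 206 → 382
296 + 382 → 678
B sits 2 levels below the root, so its codeword is 2 bits.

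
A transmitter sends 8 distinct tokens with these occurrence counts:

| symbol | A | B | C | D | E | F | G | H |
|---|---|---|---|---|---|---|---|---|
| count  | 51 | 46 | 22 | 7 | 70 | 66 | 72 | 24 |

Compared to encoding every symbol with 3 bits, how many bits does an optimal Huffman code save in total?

Fixed-length: 3 bits × 358 symbols = 1074 bits.
Huffman merges:
D(7) + C(22) → 29
H(24) + 29 → 53
B(46) + A(51) → 97
53 + F(66) → 119
E(70) + G(72) → 142
97 + 119 → 216
142 + 216 → 358
Huffman total = 29 + 53 + 97 + 119 + 142 + 216 + 358 = 1014 bits.
Saving = 1074 − 1014 = 60 bits.

60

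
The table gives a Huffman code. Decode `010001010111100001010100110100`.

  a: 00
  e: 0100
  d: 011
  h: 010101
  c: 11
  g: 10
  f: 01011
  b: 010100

Read left to right; each codeword is recognised as soon as it completes (prefix code):
  0100→e | 010101→h | 11→c | 10→g | 00→a | 010101→h | 00→a | 11→c | 0100→e
Decoded message: ehcgahace

ehcgahace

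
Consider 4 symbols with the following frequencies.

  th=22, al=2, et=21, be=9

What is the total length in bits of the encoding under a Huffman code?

97

Merge the two smallest weights repeatedly:
al(2) + be(9) → 11
11 + et(21) → 32
th(22) + 32 → 54
Total encoded bits = sum of merged weights = 11 + 32 + 54 = 97.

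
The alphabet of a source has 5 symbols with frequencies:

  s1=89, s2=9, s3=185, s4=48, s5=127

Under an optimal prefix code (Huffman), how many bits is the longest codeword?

Merge the two lowest-weight nodes at each step:
combine s2(9), s4(48) → 57
combine 57, s1(89) → 146
combine s5(127), 146 → 273
combine s3(185), 273 → 458
Maximum depth reached is 4.

4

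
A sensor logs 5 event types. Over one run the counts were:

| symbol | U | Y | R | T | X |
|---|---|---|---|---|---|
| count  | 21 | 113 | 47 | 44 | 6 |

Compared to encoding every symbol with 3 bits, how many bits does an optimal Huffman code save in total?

Fixed-length: 3 bits × 231 symbols = 693 bits.
Huffman merges:
combine X(6), U(21) → 27
combine 27, T(44) → 71
combine R(47), 71 → 118
combine Y(113), 118 → 231
Huffman total = 27 + 71 + 118 + 231 = 447 bits.
Saving = 693 − 447 = 246 bits.

246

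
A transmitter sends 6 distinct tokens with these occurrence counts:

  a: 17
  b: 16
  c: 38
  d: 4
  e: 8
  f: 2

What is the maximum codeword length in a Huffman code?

Merge the two lowest-weight nodes at each step:
combine f(2), d(4) → 6
combine 6, e(8) → 14
combine 14, b(16) → 30
combine a(17), 30 → 47
combine c(38), 47 → 85
The first pair merged (f, d) ends up deepest, at depth 5.

5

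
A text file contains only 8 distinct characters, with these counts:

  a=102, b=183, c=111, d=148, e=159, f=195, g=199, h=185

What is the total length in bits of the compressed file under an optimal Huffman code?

3846

Build the Huffman tree bottom-up:
combine a(102), c(111) → 213
combine d(148), e(159) → 307
combine b(183), h(185) → 368
combine f(195), g(199) → 394
combine 213, 307 → 520
combine 368, 394 → 762
combine 520, 762 → 1282
The encoded length is the sum of every internal node's weight: 213 + 307 + 368 + 394 + 520 + 762 + 1282 = 3846 bits.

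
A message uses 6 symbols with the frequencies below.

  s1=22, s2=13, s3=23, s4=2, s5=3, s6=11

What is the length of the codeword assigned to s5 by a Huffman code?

4

Huffman merges, smallest pair first:
combine s4(2), s5(3) → 5
combine 5, s6(11) → 16
combine s2(13), 16 → 29
combine s1(22), s3(23) → 45
combine 29, 45 → 74
The subtree containing s5 is merged 4 times, so code length = 4.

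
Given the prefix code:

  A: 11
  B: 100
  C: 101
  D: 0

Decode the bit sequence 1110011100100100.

ABABBB

Read left to right; each codeword is recognised as soon as it completes (prefix code):
  11→A | 100→B | 11→A | 100→B | 100→B | 100→B
Decoded message: ABABBB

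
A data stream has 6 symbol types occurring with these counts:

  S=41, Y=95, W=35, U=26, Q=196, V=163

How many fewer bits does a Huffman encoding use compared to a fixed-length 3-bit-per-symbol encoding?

Fixed-length: 3 bits × 556 symbols = 1668 bits.
Huffman merges:
merge U(26) and W(35): 61
merge S(41) and 61: 102
merge Y(95) and 102: 197
merge V(163) and Q(196): 359
merge 197 and 359: 556
Huffman total = 61 + 102 + 197 + 359 + 556 = 1275 bits.
Saving = 1668 − 1275 = 393 bits.

393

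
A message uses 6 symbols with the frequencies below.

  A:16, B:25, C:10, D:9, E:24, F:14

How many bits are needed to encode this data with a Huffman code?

245

Greedily combine the two least-frequent nodes:
merge D(9) and C(10): 19
merge F(14) and A(16): 30
merge 19 and E(24): 43
merge B(25) and 30: 55
merge 43 and 55: 98
Each symbol's bit-cost is frequency × depth; summing gives 245 bits (equivalently 19 + 30 + 43 + 55 + 98).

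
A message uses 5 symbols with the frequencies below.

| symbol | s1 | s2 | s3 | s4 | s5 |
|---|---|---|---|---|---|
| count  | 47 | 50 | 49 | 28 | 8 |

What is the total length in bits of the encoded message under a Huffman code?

400

Merge the two smallest weights repeatedly:
merge s5(8) and s4(28): 36
merge 36 and s1(47): 83
merge s3(49) and s2(50): 99
merge 83 and 99: 182
Total encoded bits = sum of merged weights = 36 + 83 + 99 + 182 = 400.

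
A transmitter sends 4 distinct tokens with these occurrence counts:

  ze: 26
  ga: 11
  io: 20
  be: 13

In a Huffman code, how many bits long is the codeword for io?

Build the tree from the bottom:
combine ga(11), be(13) → 24
combine io(20), 24 → 44
combine ze(26), 44 → 70
io sits 2 levels below the root, so its codeword is 2 bits.

2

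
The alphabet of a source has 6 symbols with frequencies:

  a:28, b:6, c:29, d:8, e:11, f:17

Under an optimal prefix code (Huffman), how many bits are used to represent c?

Huffman merges, smallest pair first:
combine b(6), d(8) → 14
combine e(11), 14 → 25
combine f(17), 25 → 42
combine a(28), c(29) → 57
combine 42, 57 → 99
The subtree containing c is merged 2 times, so code length = 2.

2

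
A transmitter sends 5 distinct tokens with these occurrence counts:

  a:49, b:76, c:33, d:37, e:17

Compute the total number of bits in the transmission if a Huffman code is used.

Greedily combine the two least-frequent nodes:
combine e(17), c(33) → 50
combine d(37), a(49) → 86
combine 50, b(76) → 126
combine 86, 126 → 212
Each symbol's bit-cost is frequency × depth; summing gives 474 bits (equivalently 50 + 86 + 126 + 212).

474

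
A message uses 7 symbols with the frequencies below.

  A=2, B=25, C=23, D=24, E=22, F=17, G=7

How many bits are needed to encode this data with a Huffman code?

Greedily combine the two least-frequent nodes:
A(2) + G(7) → 9
9 + F(17) → 26
E(22) + C(23) → 45
D(24) + B(25) → 49
26 + 45 → 71
49 + 71 → 120
Total encoded bits = sum of merged weights = 9 + 26 + 45 + 49 + 71 + 120 = 320.

320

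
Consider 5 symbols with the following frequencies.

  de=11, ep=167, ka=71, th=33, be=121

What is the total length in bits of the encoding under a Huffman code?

Merge the two smallest weights repeatedly:
merge de(11) and th(33): 44
merge 44 and ka(71): 115
merge 115 and be(121): 236
merge ep(167) and 236: 403
The encoded length is the sum of every internal node's weight: 44 + 115 + 236 + 403 = 798 bits.

798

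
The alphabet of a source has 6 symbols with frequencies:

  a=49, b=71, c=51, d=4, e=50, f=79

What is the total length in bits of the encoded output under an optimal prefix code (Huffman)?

Build the Huffman tree bottom-up:
merge d(4) and a(49): 53
merge e(50) and c(51): 101
merge 53 and b(71): 124
merge f(79) and 101: 180
merge 124 and 180: 304
Each symbol's bit-cost is frequency × depth; summing gives 762 bits (equivalently 53 + 101 + 124 + 180 + 304).

762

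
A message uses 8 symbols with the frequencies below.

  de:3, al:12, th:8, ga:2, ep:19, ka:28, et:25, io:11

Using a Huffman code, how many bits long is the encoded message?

289

Build the Huffman tree bottom-up:
combine ga(2), de(3) → 5
combine 5, th(8) → 13
combine io(11), al(12) → 23
combine 13, ep(19) → 32
combine 23, et(25) → 48
combine ka(28), 32 → 60
combine 48, 60 → 108
Each symbol's bit-cost is frequency × depth; summing gives 289 bits (equivalently 5 + 13 + 23 + 32 + 48 + 60 + 108).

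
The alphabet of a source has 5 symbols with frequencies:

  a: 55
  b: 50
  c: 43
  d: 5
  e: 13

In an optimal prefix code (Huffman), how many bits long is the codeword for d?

3

Huffman merges, smallest pair first:
combine d(5), e(13) → 18
combine 18, c(43) → 61
combine b(50), a(55) → 105
combine 61, 105 → 166
d sits 3 levels below the root, so its codeword is 3 bits.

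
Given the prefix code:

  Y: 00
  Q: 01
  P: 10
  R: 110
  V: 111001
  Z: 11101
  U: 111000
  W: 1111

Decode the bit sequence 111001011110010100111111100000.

VQVQYWUY

Read left to right; each codeword is recognised as soon as it completes (prefix code):
  111001→V | 01→Q | 111001→V | 01→Q | 00→Y | 1111→W | 111000→U | 00→Y
Decoded message: VQVQYWUY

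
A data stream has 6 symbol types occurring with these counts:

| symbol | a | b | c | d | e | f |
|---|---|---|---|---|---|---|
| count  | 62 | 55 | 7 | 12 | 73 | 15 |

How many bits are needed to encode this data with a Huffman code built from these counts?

Build the Huffman tree bottom-up:
c(7) + d(12) → 19
f(15) + 19 → 34
34 + b(55) → 89
a(62) + e(73) → 135
89 + 135 → 224
Each symbol's bit-cost is frequency × depth; summing gives 501 bits (equivalently 19 + 34 + 89 + 135 + 224).

501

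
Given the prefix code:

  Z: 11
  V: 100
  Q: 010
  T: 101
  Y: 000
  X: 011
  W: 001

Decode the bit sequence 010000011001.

Read left to right; each codeword is recognised as soon as it completes (prefix code):
  010→Q | 000→Y | 011→X | 001→W
Decoded message: QYXW

QYXW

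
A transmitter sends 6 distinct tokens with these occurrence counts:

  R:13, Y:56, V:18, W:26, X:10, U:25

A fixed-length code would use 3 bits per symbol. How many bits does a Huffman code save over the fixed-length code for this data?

Fixed-length: 3 bits × 148 symbols = 444 bits.
Huffman merges:
combine X(10), R(13) → 23
combine V(18), 23 → 41
combine U(25), W(26) → 51
combine 41, 51 → 92
combine Y(56), 92 → 148
Huffman total = 23 + 41 + 51 + 92 + 148 = 355 bits.
Saving = 444 − 355 = 89 bits.

89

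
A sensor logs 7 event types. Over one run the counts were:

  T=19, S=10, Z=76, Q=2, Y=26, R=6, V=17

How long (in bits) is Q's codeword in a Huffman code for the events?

5

Repeatedly merge the two smallest:
combine Q(2), R(6) → 8
combine 8, S(10) → 18
combine V(17), 18 → 35
combine T(19), Y(26) → 45
combine 35, 45 → 80
combine Z(76), 80 → 156
Q's leaf is at depth 5, giving a 5-bit codeword.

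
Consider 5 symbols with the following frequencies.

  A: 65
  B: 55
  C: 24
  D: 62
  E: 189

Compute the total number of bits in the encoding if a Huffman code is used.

807

Greedily combine the two least-frequent nodes:
C(24) + B(55) → 79
D(62) + A(65) → 127
79 + 127 → 206
E(189) + 206 → 395
Each symbol's bit-cost is frequency × depth; summing gives 807 bits (equivalently 79 + 127 + 206 + 395).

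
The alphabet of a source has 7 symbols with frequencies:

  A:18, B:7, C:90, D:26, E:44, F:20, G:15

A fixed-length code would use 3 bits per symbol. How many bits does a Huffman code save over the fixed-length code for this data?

Fixed-length: 3 bits × 220 symbols = 660 bits.
Huffman merges:
merge B(7) and G(15): 22
merge A(18) and F(20): 38
merge 22 and D(26): 48
merge 38 and E(44): 82
merge 48 and 82: 130
merge C(90) and 130: 220
Huffman total = 22 + 38 + 48 + 82 + 130 + 220 = 540 bits.
Saving = 660 − 540 = 120 bits.

120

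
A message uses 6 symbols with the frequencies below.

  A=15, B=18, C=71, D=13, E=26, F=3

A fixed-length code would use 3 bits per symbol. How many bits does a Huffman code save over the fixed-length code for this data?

Fixed-length: 3 bits × 146 symbols = 438 bits.
Huffman merges:
combine F(3), D(13) → 16
combine A(15), 16 → 31
combine B(18), E(26) → 44
combine 31, 44 → 75
combine C(71), 75 → 146
Huffman total = 16 + 31 + 44 + 75 + 146 = 312 bits.
Saving = 438 − 312 = 126 bits.

126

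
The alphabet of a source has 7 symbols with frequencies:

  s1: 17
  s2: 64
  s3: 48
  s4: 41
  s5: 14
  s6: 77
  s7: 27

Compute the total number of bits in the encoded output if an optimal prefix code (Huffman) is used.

754

Merge the two smallest weights repeatedly:
combine s5(14), s1(17) → 31
combine s7(27), 31 → 58
combine s4(41), s3(48) → 89
combine 58, s2(64) → 122
combine s6(77), 89 → 166
combine 122, 166 → 288
Total encoded bits = sum of merged weights = 31 + 58 + 89 + 122 + 166 + 288 = 754.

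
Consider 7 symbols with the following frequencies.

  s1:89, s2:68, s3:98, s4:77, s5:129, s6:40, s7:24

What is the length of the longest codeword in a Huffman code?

Merge the two lowest-weight nodes at each step:
merge s7(24) and s6(40): 64
merge 64 and s2(68): 132
merge s4(77) and s1(89): 166
merge s3(98) and s5(129): 227
merge 132 and 166: 298
merge 227 and 298: 525
Maximum depth reached is 4.

4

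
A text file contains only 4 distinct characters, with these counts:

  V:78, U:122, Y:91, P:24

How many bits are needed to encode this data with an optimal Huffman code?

610

Merge the two smallest weights repeatedly:
merge P(24) and V(78): 102
merge Y(91) and 102: 193
merge U(122) and 193: 315
Total encoded bits = sum of merged weights = 102 + 193 + 315 = 610.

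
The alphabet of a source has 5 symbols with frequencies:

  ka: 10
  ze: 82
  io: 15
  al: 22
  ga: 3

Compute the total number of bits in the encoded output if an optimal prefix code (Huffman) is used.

223

Merge the two smallest weights repeatedly:
ga(3) + ka(10) → 13
13 + io(15) → 28
al(22) + 28 → 50
50 + ze(82) → 132
Total encoded bits = sum of merged weights = 13 + 28 + 50 + 132 = 223.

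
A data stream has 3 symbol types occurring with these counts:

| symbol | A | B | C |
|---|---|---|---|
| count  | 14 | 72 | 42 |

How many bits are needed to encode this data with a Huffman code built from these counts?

Merge the two smallest weights repeatedly:
A(14) + C(42) → 56
56 + B(72) → 128
Each symbol's bit-cost is frequency × depth; summing gives 184 bits (equivalently 56 + 128).

184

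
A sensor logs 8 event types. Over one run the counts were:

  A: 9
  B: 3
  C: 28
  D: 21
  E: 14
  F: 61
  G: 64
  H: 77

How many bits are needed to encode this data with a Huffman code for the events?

Build the Huffman tree bottom-up:
B(3) + A(9) → 12
12 + E(14) → 26
D(21) + 26 → 47
C(28) + 47 → 75
F(61) + G(64) → 125
75 + H(77) → 152
125 + 152 → 277
Each symbol's bit-cost is frequency × depth; summing gives 714 bits (equivalently 12 + 26 + 47 + 75 + 125 + 152 + 277).

714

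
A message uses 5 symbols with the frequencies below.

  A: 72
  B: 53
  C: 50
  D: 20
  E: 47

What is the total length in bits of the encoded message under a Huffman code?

Greedily combine the two least-frequent nodes:
D(20) + E(47) → 67
C(50) + B(53) → 103
67 + A(72) → 139
103 + 139 → 242
Each symbol's bit-cost is frequency × depth; summing gives 551 bits (equivalently 67 + 103 + 139 + 242).

551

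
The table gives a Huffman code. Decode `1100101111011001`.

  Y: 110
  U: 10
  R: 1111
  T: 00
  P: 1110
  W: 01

Read left to right; each codeword is recognised as soon as it completes (prefix code):
  110→Y | 01→W | 01→W | 1110→P | 110→Y | 01→W
Decoded message: YWWPYW

YWWPYW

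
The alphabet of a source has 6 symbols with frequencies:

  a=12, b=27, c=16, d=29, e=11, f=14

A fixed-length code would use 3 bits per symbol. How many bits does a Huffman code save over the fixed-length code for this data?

56

Fixed-length: 3 bits × 109 symbols = 327 bits.
Huffman merges:
e(11) + a(12) → 23
f(14) + c(16) → 30
23 + b(27) → 50
d(29) + 30 → 59
50 + 59 → 109
Huffman total = 23 + 30 + 50 + 59 + 109 = 271 bits.
Saving = 327 − 271 = 56 bits.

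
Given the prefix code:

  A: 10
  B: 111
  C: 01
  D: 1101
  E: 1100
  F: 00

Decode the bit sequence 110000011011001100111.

Read left to right; each codeword is recognised as soon as it completes (prefix code):
  1100→E | 00→F | 01→C | 10→A | 1100→E | 1100→E | 111→B
Decoded message: EFCAEEB

EFCAEEB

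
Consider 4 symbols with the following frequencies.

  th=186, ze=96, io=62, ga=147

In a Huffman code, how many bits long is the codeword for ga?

2

Build the tree from the bottom:
combine io(62), ze(96) → 158
combine ga(147), 158 → 305
combine th(186), 305 → 491
ga's leaf is at depth 2, giving a 2-bit codeword.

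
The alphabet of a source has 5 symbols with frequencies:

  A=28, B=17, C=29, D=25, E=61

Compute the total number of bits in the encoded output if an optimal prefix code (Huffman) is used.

358

Merge the two smallest weights repeatedly:
merge B(17) and D(25): 42
merge A(28) and C(29): 57
merge 42 and 57: 99
merge E(61) and 99: 160
Each symbol's bit-cost is frequency × depth; summing gives 358 bits (equivalently 42 + 57 + 99 + 160).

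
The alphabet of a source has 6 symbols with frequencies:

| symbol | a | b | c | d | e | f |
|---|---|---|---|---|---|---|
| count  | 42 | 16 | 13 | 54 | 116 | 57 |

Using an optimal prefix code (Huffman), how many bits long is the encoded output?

691

Greedily combine the two least-frequent nodes:
c(13) + b(16) → 29
29 + a(42) → 71
d(54) + f(57) → 111
71 + 111 → 182
e(116) + 182 → 298
The encoded length is the sum of every internal node's weight: 29 + 71 + 111 + 182 + 298 = 691 bits.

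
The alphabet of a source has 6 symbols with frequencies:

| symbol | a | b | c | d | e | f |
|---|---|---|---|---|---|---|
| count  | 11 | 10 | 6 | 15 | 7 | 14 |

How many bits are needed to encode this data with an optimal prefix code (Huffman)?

160

Greedily combine the two least-frequent nodes:
merge c(6) and e(7): 13
merge b(10) and a(11): 21
merge 13 and f(14): 27
merge d(15) and 21: 36
merge 27 and 36: 63
Each symbol's bit-cost is frequency × depth; summing gives 160 bits (equivalently 13 + 21 + 27 + 36 + 63).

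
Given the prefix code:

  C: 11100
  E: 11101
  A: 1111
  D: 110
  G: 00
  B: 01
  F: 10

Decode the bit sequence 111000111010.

Read left to right; each codeword is recognised as soon as it completes (prefix code):
  11100→C | 01→B | 110→D | 10→F
Decoded message: CBDF

CBDF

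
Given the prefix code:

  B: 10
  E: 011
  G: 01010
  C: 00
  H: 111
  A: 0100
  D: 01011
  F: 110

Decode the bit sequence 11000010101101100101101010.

FCGFFDG

Read left to right; each codeword is recognised as soon as it completes (prefix code):
  110→F | 00→C | 01010→G | 110→F | 110→F | 01011→D | 01010→G
Decoded message: FCGFFDG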